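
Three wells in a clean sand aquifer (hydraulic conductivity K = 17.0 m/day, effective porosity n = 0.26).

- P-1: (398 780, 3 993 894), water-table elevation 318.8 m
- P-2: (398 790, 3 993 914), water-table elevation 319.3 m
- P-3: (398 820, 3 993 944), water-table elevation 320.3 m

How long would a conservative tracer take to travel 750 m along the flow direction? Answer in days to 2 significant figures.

Taking P-1 as reference: P-2−P-1 = (10, 20, +0.5); P-3−P-1 = (40, 50, +1.5).
Determinant of the coordinate differences = 10·50 − 40·20 = -300.
∂h/∂x = [(+0.5)·50 − (+1.5)·20] / -300 = +0.01667
∂h/∂y = [10·(+1.5) − 40·(+0.5)] / -300 = +0.01667
|∇h| = √(0.01667² + 0.01667²) = 0.02357
Seepage velocity v = K·i/n = 17.0 × 0.02357 / 0.26 = 1.541 m/day.
t = 750 / 1.541 = 486.7 days.

490 days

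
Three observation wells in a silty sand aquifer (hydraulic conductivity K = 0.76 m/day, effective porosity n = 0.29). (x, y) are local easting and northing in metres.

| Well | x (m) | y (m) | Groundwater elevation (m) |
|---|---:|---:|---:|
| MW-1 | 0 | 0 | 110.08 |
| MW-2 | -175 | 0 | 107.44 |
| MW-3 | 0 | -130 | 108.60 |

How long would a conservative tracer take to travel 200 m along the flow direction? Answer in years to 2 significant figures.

11 years

∂h/∂x = (107.44 − 110.08) / (-175 − 0) = +0.01509
∂h/∂y = (108.60 − 110.08) / (-130 − 0) = +0.01138
|∇h| = √(0.01509² + 0.01138²) = 0.0189
Seepage velocity v = K·i/n = 0.76 × 0.0189 / 0.29 = 0.04953 m/day.
t = 200 / 0.04953 = 4038 days = 11.1 years.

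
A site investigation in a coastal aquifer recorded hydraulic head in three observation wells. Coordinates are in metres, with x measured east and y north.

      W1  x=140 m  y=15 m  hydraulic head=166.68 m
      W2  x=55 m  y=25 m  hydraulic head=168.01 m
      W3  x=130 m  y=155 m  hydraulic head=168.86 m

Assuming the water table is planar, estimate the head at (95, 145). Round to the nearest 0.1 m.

Differences from W1: to W2 (Δx, Δy, Δh) = (-85, 10, +1.33); to W3 = (-10, 140, +2.18).
Solve a·Δx + b·Δy = Δh: det = (-85)·140 − (-10)·10 = -11800.
∂h/∂x = [(+1.33)·140 − (+2.18)·10] / -11800 = -0.01393
∂h/∂y = [(-85)·(+2.18) − (-10)·(+1.33)] / -11800 = +0.01458
h(95, 145) = 166.68 + (-0.01393)·(-45) + (+0.01458)·(130) = 166.68 +0.627 +1.895 = 169.202 m.

169.2 m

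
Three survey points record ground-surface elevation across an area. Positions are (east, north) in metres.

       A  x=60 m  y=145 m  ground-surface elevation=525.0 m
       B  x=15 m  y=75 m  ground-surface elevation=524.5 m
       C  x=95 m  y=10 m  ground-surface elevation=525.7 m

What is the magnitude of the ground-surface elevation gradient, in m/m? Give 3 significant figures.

0.0138 m/m

Differences from A: to B (Δx, Δy, Δh) = (-45, -70, -0.5); to C = (35, -135, +0.7).
Solve a·Δx + b·Δy = Δz: det = (-45)·(-135) − 35·(-70) = 8525.
∂z/∂x = [(-0.5)·(-135) − (+0.7)·(-70)] / 8525 = +0.01367
∂z/∂y = [(-45)·(+0.7) − 35·(-0.5)] / 8525 = -0.001642
|∇f| = √(0.01367² + -0.001642²) = 0.01377 m/m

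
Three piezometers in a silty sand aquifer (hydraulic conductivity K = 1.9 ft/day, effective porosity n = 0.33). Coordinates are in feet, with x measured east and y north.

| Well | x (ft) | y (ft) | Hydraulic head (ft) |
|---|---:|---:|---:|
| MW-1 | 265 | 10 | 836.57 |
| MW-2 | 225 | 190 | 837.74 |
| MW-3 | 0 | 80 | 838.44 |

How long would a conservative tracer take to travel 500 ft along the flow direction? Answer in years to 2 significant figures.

With h = a·x + b·y + c and MW-1 as origin, the differences give:
  (-40)·a + 180·b = +1.17
  (-265)·a + 70·b = +1.87
Eliminate b (×70 and ×180, subtract): 44900·a = -254.700 → a = ∂h/∂x = -0.005673
Back-substitute: b = ∂h/∂y = +0.005239.
|∇h| = √(-0.005673² + 0.005239²) = 0.007722
Seepage velocity v = K·i/n = 1.9 × 0.007722 / 0.33 = 0.04446 ft/day.
t = 500 / 0.04446 = 1.125e+04 days = 30.8 years.

31 years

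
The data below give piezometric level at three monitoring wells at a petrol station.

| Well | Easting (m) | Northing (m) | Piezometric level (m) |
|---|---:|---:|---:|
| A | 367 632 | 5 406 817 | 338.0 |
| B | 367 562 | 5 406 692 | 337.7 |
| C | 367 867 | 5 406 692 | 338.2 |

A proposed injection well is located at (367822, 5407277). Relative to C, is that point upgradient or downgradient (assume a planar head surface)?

With h = a·x + b·y + c and A as origin, the differences give:
  (-70)·a + (-125)·b = -0.3
  235·a + (-125)·b = +0.2
Eliminate b (×(-125) and ×(-125), subtract): 38125·a = 62.50 → a = ∂h/∂x = +0.001639
Back-substitute: b = ∂h/∂y = +0.001482.
Head at (367822, 5407277) = 338.0 + (+0.001639)·(190) + (+0.001482)·(460) = 338.99 m.
That is higher than the 338.2 m at C, so the point is upgradient.

upgradient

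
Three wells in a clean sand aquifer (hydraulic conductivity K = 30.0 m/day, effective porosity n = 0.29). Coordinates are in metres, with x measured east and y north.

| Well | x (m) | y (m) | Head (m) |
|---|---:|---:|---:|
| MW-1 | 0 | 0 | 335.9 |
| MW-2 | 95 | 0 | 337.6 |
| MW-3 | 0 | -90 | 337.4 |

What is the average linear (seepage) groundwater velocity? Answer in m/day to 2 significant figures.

2.5 m/day

∂h/∂x = (337.6 − 335.9) / (95 − 0) = +0.01789
∂h/∂y = (337.4 − 335.9) / (-90 − 0) = -0.01667
|∇h| = √(0.01789² + -0.01667²) = 0.02445
Seepage velocity v = K·i/n = 30.0 × 0.02445 / 0.29 = 2.529 m/day.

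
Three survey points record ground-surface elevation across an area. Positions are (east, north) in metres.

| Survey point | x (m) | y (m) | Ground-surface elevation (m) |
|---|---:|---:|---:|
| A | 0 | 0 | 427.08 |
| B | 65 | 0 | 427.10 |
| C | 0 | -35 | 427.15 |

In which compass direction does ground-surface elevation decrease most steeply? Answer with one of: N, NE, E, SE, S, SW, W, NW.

N

∂z/∂x = (427.10 − 427.08) / (65 − 0) = +0.0003077
∂z/∂y = (427.15 − 427.08) / (-35 − 0) = -0.002000
Steepest decrease is along −∇f = (-0.0003077 E, +0.002000 N) → north.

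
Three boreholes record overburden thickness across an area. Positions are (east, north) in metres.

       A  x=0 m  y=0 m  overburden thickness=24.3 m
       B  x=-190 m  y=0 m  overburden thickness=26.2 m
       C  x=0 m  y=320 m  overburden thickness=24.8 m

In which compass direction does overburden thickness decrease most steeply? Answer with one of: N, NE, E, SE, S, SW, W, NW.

∂d/∂x = (26.2 − 24.3) / (-190 − 0) = -0.010000
∂d/∂y = (24.8 − 24.3) / (320 − 0) = +0.001563
Steepest decrease is along −∇f = (+0.010000 E, -0.001563 N) → east.

E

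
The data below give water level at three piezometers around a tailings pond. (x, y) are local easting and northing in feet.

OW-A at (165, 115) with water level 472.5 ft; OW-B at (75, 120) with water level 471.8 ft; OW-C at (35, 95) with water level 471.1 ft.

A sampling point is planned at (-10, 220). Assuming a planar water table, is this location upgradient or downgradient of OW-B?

upgradient

With h = a·x + b·y + c and OW-A as origin, the differences give:
  (-90)·a + 5·b = -0.7
  (-130)·a + (-20)·b = -1.4
Eliminate b (×(-20) and ×5, subtract): 2450·a = 21.00 → a = ∂h/∂x = +0.008571
Back-substitute: b = ∂h/∂y = +0.01429.
Head at (-10, 220) = 472.5 + (+0.008571)·(-175) + (+0.01429)·(105) = 472.50 ft.
That is higher than the 471.8 ft at OW-B, so the point is upgradient.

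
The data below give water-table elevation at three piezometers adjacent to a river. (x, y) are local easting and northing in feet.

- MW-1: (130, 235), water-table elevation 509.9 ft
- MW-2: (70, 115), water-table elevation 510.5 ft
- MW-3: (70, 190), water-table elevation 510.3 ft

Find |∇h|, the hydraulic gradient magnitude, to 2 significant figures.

Taking MW-1 as reference: MW-2−MW-1 = (-60, -120, +0.6); MW-3−MW-1 = (-60, -45, +0.4).
Determinant of the coordinate differences = (-60)·(-45) − (-60)·(-120) = -4500.
∂h/∂x = [(+0.6)·(-45) − (+0.4)·(-120)] / -4500 = -0.004667
∂h/∂y = [(-60)·(+0.4) − (-60)·(+0.6)] / -4500 = -0.002667
|∇h| = √(-0.004667² + -0.002667²) = 0.005375

0.0054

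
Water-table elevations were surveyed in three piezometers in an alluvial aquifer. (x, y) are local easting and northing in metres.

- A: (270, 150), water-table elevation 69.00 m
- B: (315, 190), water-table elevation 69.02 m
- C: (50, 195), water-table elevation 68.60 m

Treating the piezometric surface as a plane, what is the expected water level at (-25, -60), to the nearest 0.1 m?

68.8 m

Three-point gradient (reference A): Δ to B = (45, 40, +0.02), Δ to C = (-220, 45, -0.40).
∂h/∂x = +0.001561, ∂h/∂y = -0.001256 (det = 10825).
h(-25, -60) = 69.00 + (+0.001561)·(-295) + (-0.001256)·(-210) = 69.00 -0.461 +0.264 = 68.803 m.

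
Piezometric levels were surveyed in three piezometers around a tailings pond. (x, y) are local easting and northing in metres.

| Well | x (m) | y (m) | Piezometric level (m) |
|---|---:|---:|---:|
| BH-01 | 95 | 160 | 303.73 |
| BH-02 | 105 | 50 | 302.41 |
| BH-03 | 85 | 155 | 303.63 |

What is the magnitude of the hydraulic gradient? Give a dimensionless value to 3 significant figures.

Three-point gradient (reference BH-01): Δ to BH-02 = (10, -110, -1.32), Δ to BH-03 = (-10, -5, -0.10).
∂h/∂x = +0.003826, ∂h/∂y = +0.01235 (det = -1150).
|∇h| = √(0.003826² + 0.01235²) = 0.01293

0.0129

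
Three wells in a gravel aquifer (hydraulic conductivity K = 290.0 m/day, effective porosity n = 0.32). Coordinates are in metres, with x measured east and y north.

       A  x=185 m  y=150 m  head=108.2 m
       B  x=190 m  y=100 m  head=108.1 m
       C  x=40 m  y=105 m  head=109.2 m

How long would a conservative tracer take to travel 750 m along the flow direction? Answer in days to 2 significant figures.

110 days

Taking A as reference: B−A = (5, -50, -0.1); C−A = (-145, -45, +1.0).
Solve a·Δx + b·Δy = Δh: det = 5·(-45) − (-145)·(-50) = -7475.
∂h/∂x = [(-0.1)·(-45) − (+1.0)·(-50)] / -7475 = -0.007291
∂h/∂y = [5·(+1.0) − (-145)·(-0.1)] / -7475 = +0.001271
|∇h| = √(-0.007291² + 0.001271²) = 0.007401
Seepage velocity v = K·i/n = 290.0 × 0.007401 / 0.32 = 6.707 m/day.
t = 750 / 6.707 = 111.8 days.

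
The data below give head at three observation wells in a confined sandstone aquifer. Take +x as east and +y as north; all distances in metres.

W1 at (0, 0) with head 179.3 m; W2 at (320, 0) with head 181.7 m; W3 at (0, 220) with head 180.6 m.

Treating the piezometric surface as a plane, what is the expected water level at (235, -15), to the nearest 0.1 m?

181.0 m

∂h/∂x = (181.7 − 179.3) / (320 − 0) = +0.007500
∂h/∂y = (180.6 − 179.3) / (220 − 0) = +0.005909
h(235, -15) = 179.3 + (+0.007500)·(235) + (+0.005909)·(-15) = 179.3 +1.762 -0.089 = 180.974 m.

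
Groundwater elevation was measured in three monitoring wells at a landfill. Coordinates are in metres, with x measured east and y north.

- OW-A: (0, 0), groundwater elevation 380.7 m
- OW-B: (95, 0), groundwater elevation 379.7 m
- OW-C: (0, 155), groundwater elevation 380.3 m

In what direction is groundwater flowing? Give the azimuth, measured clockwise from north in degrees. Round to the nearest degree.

∂h/∂x = (379.7 − 380.7) / (95 − 0) = -0.01053
∂h/∂y = (380.3 − 380.7) / (155 − 0) = -0.002581
Flow direction (−∇h) has components (+0.01053 E, +0.002581 N).
Azimuth = atan2(E, N) = atan2(+0.01053, +0.002581) = 76.2° ≈ 076°.

076°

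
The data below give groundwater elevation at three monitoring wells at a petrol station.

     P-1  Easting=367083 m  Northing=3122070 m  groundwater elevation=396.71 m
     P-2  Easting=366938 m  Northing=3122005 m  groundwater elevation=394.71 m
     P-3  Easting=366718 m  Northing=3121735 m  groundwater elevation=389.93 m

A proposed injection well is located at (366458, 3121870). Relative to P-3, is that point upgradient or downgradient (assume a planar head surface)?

downgradient

Three-point gradient (reference P-1): Δ to P-2 = (-145, -65, -2.00), Δ to P-3 = (-365, -335, -6.78).
∂h/∂x = +0.009227, ∂h/∂y = +0.01019 (det = 24850).
Head at (366458, 3121870) = 396.71 + (+0.009227)·(-625) + (+0.01019)·(-200) = 388.91 m.
That is lower than the 389.93 m at P-3, so the point is downgradient.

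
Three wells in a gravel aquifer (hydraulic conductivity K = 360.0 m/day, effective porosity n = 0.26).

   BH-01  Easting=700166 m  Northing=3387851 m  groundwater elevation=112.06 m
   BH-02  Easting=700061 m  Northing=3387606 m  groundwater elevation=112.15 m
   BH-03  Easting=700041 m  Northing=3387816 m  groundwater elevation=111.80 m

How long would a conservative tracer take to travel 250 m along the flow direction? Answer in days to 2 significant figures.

63 days

With h = a·x + b·y + c and BH-01 as origin, the differences give:
  (-105)·a + (-245)·b = +0.09
  (-125)·a + (-35)·b = -0.26
Eliminate b (×(-35) and ×(-245), subtract): -26950·a = -66.850 → a = ∂h/∂x = +0.002481
Back-substitute: b = ∂h/∂y = -0.001430.
|∇h| = √(0.002481² + -0.001430²) = 0.002864
Seepage velocity v = K·i/n = 360.0 × 0.002864 / 0.26 = 3.966 m/day.
t = 250 / 3.966 = 63.04 days.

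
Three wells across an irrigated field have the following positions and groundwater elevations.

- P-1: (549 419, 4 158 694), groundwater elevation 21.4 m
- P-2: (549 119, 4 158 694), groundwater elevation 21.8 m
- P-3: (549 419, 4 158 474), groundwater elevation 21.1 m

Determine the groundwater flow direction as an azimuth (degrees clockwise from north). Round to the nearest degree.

∂h/∂x = (21.8 − 21.4) / (549119 − 549419) = -0.001333
∂h/∂y = (21.1 − 21.4) / (4158474 − 4158694) = +0.001364
Flow direction (−∇h) has components (+0.001333 E, -0.001364 N).
Azimuth = atan2(E, N) = atan2(+0.001333, -0.001364) = 135.6° ≈ 136°.

136°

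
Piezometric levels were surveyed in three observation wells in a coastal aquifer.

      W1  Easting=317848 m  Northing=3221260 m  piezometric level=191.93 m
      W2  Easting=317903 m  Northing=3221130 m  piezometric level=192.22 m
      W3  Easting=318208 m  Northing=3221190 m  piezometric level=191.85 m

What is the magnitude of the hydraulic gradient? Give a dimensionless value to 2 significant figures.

0.0026

With h = a·x + b·y + c and W1 as origin, the differences give:
  55·a + (-130)·b = +0.29
  360·a + (-70)·b = -0.08
Eliminate b (×(-70) and ×(-130), subtract): 42950·a = -30.700 → a = ∂h/∂x = -0.0007148
Back-substitute: b = ∂h/∂y = -0.002533.
|∇h| = √(-0.0007148² + -0.002533²) = 0.002632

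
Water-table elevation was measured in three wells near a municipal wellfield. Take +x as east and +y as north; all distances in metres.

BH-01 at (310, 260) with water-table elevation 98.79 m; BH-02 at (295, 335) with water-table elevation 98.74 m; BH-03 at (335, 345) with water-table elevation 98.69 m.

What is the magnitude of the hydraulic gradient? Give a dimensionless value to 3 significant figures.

0.00135

With h = a·x + b·y + c and BH-01 as origin, the differences give:
  (-15)·a + 75·b = -0.05
  25·a + 85·b = -0.10
Eliminate b (×85 and ×75, subtract): -3150·a = 3.250 → a = ∂h/∂x = -0.001032
Back-substitute: b = ∂h/∂y = -0.0008730.
|∇h| = √(-0.001032² + -0.0008730²) = 0.001352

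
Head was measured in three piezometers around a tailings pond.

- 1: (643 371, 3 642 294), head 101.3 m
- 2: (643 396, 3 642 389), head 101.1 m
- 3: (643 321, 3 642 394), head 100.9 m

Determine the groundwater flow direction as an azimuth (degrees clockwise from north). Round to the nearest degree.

Three-point gradient (reference 1): Δ to 2 = (25, 95, -0.2), Δ to 3 = (-50, 100, -0.4).
∂h/∂x = +0.002483, ∂h/∂y = -0.002759 (det = 7250).
Flow direction (−∇h) has components (-0.002483 E, +0.002759 N).
Azimuth = atan2(E, N) = atan2(-0.002483, +0.002759) = 318.0° ≈ 318°.

318°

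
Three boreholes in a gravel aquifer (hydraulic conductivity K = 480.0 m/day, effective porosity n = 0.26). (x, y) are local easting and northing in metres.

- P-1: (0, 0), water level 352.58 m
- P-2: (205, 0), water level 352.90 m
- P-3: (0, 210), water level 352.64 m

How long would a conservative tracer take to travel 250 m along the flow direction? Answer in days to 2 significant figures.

∂h/∂x = (352.90 − 352.58) / (205 − 0) = +0.001561
∂h/∂y = (352.64 − 352.58) / (210 − 0) = +0.0002857
|∇h| = √(0.001561² + 0.0002857²) = 0.001587
Seepage velocity v = K·i/n = 480.0 × 0.001587 / 0.26 = 2.93 m/day.
t = 250 / 2.93 = 85.32 days.

85 days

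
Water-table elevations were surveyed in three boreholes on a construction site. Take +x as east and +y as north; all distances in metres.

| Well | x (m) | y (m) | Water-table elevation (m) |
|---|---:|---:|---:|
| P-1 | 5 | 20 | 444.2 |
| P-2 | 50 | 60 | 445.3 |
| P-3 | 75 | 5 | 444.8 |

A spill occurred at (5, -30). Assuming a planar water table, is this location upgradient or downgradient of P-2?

Taking P-1 as reference: P-2−P-1 = (45, 40, +1.1); P-3−P-1 = (70, -15, +0.6).
Determinant of the coordinate differences = 45·(-15) − 70·40 = -3475.
∂h/∂x = [(+1.1)·(-15) − (+0.6)·40] / -3475 = +0.01165
∂h/∂y = [45·(+0.6) − 70·(+1.1)] / -3475 = +0.01439
Head at (5, -30) = 444.2 + (+0.01165)·(0) + (+0.01439)·(-50) = 443.48 m.
That is lower than the 445.3 m at P-2, so the point is downgradient.

downgradient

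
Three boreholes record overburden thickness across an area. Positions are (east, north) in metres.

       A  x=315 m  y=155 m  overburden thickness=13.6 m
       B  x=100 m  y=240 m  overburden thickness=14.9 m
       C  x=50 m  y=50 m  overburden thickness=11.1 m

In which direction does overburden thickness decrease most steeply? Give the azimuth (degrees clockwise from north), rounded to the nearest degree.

Differences from A: to B (Δx, Δy, Δh) = (-215, 85, +1.3); to C = (-265, -105, -2.5).
Solve a·Δx + b·Δy = Δd: det = (-215)·(-105) − (-265)·85 = 45100.
∂d/∂x = [(+1.3)·(-105) − (-2.5)·85] / 45100 = +0.001685
∂d/∂y = [(-215)·(-2.5) − (-265)·(+1.3)] / 45100 = +0.01956
Steepest decrease is along −∇f: components (-0.001685 E, -0.01956 N).
Azimuth = atan2(-0.001685, -0.01956) = 184.9° ≈ 185°.

185°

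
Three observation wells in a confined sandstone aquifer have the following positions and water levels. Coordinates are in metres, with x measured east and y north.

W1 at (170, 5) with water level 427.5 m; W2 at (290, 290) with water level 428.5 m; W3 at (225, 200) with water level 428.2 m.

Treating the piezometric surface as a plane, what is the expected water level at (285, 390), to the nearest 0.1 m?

Taking W1 as reference: W2−W1 = (120, 285, +1.0); W3−W1 = (55, 195, +0.7).
Determinant of the coordinate differences = 120·195 − 55·285 = 7725.
∂h/∂x = [(+1.0)·195 − (+0.7)·285] / 7725 = -0.0005825
∂h/∂y = [120·(+0.7) − 55·(+1.0)] / 7725 = +0.003754
h(285, 390) = 427.5 + (-0.0005825)·(115) + (+0.003754)·(385) = 427.5 -0.067 +1.445 = 428.878 m.

428.9 m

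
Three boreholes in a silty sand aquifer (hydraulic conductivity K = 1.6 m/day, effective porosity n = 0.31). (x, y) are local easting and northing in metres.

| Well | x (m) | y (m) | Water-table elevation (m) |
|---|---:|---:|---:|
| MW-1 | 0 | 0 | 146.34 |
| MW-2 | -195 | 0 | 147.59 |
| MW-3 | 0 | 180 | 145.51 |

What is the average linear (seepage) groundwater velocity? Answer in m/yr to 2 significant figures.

15 m/yr

∂h/∂x = (147.59 − 146.34) / (-195 − 0) = -0.006410
∂h/∂y = (145.51 − 146.34) / (180 − 0) = -0.004611
|∇h| = √(-0.006410² + -0.004611²) = 0.007896
Seepage velocity v = K·i/n = 1.6 × 0.007896 / 0.31 = 0.04075 m/day = 14.88 m/yr.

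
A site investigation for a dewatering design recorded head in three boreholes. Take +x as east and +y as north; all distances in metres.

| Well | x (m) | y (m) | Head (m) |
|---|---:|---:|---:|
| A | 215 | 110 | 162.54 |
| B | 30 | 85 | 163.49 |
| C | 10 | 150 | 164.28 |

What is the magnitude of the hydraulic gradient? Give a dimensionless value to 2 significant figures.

Taking A as reference: B−A = (-185, -25, +0.95); C−A = (-205, 40, +1.74).
Solve a·Δx + b·Δy = Δh: det = (-185)·40 − (-205)·(-25) = -12525.
∂h/∂x = [(+0.95)·40 − (+1.74)·(-25)] / -12525 = -0.006507
∂h/∂y = [(-185)·(+1.74) − (-205)·(+0.95)] / -12525 = +0.01015
|∇h| = √(-0.006507² + 0.01015²) = 0.01206

0.012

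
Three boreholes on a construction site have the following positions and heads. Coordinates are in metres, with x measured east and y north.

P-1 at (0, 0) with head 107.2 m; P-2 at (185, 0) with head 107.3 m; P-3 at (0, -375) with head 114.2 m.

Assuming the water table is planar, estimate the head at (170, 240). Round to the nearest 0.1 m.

102.8 m

∂h/∂x = (107.3 − 107.2) / (185 − 0) = +0.0005405
∂h/∂y = (114.2 − 107.2) / (-375 − 0) = -0.01867
h(170, 240) = 107.2 + (+0.0005405)·(170) + (-0.01867)·(240) = 107.2 +0.092 -4.480 = 102.812 m.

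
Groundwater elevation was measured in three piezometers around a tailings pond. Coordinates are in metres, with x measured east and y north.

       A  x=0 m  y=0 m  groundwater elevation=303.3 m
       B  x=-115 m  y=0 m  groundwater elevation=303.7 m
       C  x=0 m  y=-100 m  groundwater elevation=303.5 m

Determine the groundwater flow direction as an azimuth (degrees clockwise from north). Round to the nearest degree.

060°

∂h/∂x = (303.7 − 303.3) / (-115 − 0) = -0.003478
∂h/∂y = (303.5 − 303.3) / (-100 − 0) = -0.002000
Flow direction (−∇h) has components (+0.003478 E, +0.002000 N).
Azimuth = atan2(E, N) = atan2(+0.003478, +0.002000) = 60.1° ≈ 060°.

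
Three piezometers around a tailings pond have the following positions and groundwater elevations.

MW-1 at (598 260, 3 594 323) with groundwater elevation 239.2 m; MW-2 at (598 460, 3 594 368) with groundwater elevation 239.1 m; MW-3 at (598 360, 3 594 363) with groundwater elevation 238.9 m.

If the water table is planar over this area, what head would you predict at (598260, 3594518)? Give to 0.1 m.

Three-point gradient (reference MW-1): Δ to MW-2 = (200, 45, -0.1), Δ to MW-3 = (100, 40, -0.3).
∂h/∂x = +0.002714, ∂h/∂y = -0.01429 (det = 3500).
h(598260, 3594518) = 239.2 + (+0.002714)·(0) + (-0.01429)·(195) = 239.2 +0.000 -2.786 = 236.414 m.

236.4 m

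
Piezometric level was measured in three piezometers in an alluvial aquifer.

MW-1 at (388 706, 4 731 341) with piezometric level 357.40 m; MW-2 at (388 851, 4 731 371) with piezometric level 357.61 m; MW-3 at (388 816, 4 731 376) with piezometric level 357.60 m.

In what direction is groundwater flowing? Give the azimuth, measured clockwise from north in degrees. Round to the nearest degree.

193°

With h = a·x + b·y + c and MW-1 as origin, the differences give:
  145·a + 30·b = +0.21
  110·a + 35·b = +0.20
Eliminate b (×35 and ×30, subtract): 1775·a = 1.350 → a = ∂h/∂x = +0.0007606
Back-substitute: b = ∂h/∂y = +0.003324.
Flow direction (−∇h) has components (-0.0007606 E, -0.003324 N).
Azimuth = atan2(E, N) = atan2(-0.0007606, -0.003324) = 192.9° ≈ 193°.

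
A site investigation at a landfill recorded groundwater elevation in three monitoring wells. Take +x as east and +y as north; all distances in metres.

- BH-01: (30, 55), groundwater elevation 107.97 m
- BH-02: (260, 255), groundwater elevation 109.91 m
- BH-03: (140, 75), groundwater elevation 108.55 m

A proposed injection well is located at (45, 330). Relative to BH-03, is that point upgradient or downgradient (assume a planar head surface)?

upgradient

Three-point gradient (reference BH-01): Δ to BH-02 = (230, 200, +1.94), Δ to BH-03 = (110, 20, +0.58).
∂h/∂x = +0.004437, ∂h/∂y = +0.004598 (det = -17400).
Head at (45, 330) = 107.97 + (+0.004437)·(15) + (+0.004598)·(275) = 109.30 m.
That is higher than the 108.55 m at BH-03, so the point is upgradient.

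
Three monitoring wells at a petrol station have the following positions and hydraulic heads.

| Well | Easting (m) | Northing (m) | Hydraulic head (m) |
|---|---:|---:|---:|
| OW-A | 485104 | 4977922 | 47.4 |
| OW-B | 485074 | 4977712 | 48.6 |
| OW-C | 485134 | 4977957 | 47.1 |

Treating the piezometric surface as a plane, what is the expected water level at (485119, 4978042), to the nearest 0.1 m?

46.7 m

Three-point gradient (reference OW-A): Δ to OW-B = (-30, -210, +1.2), Δ to OW-C = (30, 35, -0.3).
∂h/∂x = -0.004000, ∂h/∂y = -0.005143 (det = 5250).
h(485119, 4978042) = 47.4 + (-0.004000)·(15) + (-0.005143)·(120) = 47.4 -0.060 -0.617 = 46.723 m.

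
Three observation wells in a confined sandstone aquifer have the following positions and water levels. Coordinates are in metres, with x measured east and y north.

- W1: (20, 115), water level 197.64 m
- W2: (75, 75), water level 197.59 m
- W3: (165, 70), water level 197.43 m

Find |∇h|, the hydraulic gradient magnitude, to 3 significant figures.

With h = a·x + b·y + c and W1 as origin, the differences give:
  55·a + (-40)·b = -0.05
  145·a + (-45)·b = -0.21
Eliminate b (×(-45) and ×(-40), subtract): 3325·a = -6.150 → a = ∂h/∂x = -0.001850
Back-substitute: b = ∂h/∂y = -0.001293.
|∇h| = √(-0.001850² + -0.001293²) = 0.002257

0.00226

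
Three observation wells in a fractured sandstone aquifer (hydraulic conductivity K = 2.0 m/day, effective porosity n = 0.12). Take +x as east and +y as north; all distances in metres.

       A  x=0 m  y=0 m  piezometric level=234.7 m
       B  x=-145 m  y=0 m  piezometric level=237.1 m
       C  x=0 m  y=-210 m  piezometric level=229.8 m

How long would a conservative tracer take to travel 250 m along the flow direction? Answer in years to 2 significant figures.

∂h/∂x = (237.1 − 234.7) / (-145 − 0) = -0.01655
∂h/∂y = (229.8 − 234.7) / (-210 − 0) = +0.02333
|∇h| = √(-0.01655² + 0.02333²) = 0.0286
Seepage velocity v = K·i/n = 2.0 × 0.0286 / 0.12 = 0.4767 m/day.
t = 250 / 0.4767 = 524.4 days = 1.44 years.

1.4 years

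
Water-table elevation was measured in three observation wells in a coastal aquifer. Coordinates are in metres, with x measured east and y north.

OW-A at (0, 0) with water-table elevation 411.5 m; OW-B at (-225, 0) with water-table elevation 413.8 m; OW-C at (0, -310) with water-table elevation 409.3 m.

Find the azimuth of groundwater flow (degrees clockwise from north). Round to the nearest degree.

125°

∂h/∂x = (413.8 − 411.5) / (-225 − 0) = -0.01022
∂h/∂y = (409.3 − 411.5) / (-310 − 0) = +0.007097
Flow direction (−∇h) has components (+0.01022 E, -0.007097 N).
Azimuth = atan2(E, N) = atan2(+0.01022, -0.007097) = 124.8° ≈ 125°.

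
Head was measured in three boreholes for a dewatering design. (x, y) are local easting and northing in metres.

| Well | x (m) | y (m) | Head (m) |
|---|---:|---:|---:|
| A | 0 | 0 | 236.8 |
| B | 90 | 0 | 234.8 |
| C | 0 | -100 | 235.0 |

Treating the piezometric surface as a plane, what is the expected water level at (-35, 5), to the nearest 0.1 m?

237.7 m

∂h/∂x = (234.8 − 236.8) / (90 − 0) = -0.02222
∂h/∂y = (235.0 − 236.8) / (-100 − 0) = +0.01800
h(-35, 5) = 236.8 + (-0.02222)·(-35) + (+0.01800)·(5) = 236.8 +0.778 +0.090 = 237.668 m.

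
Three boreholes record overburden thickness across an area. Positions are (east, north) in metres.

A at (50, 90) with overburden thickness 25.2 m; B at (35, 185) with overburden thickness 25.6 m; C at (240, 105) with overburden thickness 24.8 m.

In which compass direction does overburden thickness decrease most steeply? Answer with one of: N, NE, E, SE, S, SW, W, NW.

With d = a·x + b·y + c and A as origin, the differences give:
  (-15)·a + 95·b = +0.4
  190·a + 15·b = -0.4
Eliminate b (×15 and ×95, subtract): -18275·a = 44.00 → a = ∂d/∂x = -0.002408
Back-substitute: b = ∂d/∂y = +0.003830.
Steepest decrease is along −∇f = (+0.002408 E, -0.003830 N) → southeast.

SE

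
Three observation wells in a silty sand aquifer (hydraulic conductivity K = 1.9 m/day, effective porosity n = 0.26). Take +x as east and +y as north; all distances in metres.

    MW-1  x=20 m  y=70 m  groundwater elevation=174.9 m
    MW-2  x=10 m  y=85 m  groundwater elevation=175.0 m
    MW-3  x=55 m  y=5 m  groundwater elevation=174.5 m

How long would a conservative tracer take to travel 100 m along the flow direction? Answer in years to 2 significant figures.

Differences from MW-1: to MW-2 (Δx, Δy, Δh) = (-10, 15, +0.1); to MW-3 = (35, -65, -0.4).
Solve a·Δx + b·Δy = Δh: det = (-10)·(-65) − 35·15 = 125.
∂h/∂x = [(+0.1)·(-65) − (-0.4)·15] / 125 = -0.004000
∂h/∂y = [(-10)·(-0.4) − 35·(+0.1)] / 125 = +0.004000
|∇h| = √(-0.004000² + 0.004000²) = 0.005657
Seepage velocity v = K·i/n = 1.9 × 0.005657 / 0.26 = 0.04134 m/day.
t = 100 / 0.04134 = 2419 days = 6.62 years.

6.6 years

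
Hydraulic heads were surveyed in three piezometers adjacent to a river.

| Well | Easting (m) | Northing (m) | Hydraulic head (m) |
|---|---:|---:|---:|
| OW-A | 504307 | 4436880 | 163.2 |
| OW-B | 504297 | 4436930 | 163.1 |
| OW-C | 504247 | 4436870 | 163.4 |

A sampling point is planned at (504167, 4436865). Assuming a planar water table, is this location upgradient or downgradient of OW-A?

upgradient

With h = a·x + b·y + c and OW-A as origin, the differences give:
  (-10)·a + 50·b = -0.1
  (-60)·a + (-10)·b = +0.2
Eliminate b (×(-10) and ×50, subtract): 3100·a = -9.00 → a = ∂h/∂x = -0.002903
Back-substitute: b = ∂h/∂y = -0.002581.
Head at (504167, 4436865) = 163.2 + (-0.002903)·(-140) + (-0.002581)·(-15) = 163.65 m.
That is higher than the 163.2 m at OW-A, so the point is upgradient.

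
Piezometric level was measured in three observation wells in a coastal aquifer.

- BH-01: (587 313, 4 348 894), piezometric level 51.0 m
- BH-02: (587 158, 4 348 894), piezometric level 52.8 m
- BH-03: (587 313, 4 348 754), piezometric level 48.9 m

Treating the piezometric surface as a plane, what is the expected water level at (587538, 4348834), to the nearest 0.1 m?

47.5 m

∂h/∂x = (52.8 − 51.0) / (587158 − 587313) = -0.01161
∂h/∂y = (48.9 − 51.0) / (4348754 − 4348894) = +0.01500
h(587538, 4348834) = 51.0 + (-0.01161)·(225) + (+0.01500)·(-60) = 51.0 -2.613 -0.900 = 47.487 m.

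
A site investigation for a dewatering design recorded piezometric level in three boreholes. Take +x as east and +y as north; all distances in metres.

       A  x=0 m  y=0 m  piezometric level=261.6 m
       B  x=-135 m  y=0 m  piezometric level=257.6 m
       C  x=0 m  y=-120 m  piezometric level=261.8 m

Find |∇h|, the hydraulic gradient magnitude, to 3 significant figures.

∂h/∂x = (257.6 − 261.6) / (-135 − 0) = +0.02963
∂h/∂y = (261.8 − 261.6) / (-120 − 0) = -0.001667
|∇h| = √(0.02963² + -0.001667²) = 0.02968

0.0297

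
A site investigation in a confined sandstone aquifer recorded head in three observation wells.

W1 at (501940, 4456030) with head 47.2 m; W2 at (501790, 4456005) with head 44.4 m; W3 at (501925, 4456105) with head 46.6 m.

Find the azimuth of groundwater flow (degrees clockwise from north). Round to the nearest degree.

Taking W1 as reference: W2−W1 = (-150, -25, -2.8); W3−W1 = (-15, 75, -0.6).
Solve a·Δx + b·Δy = Δh: det = (-150)·75 − (-15)·(-25) = -11625.
∂h/∂x = [(-2.8)·75 − (-0.6)·(-25)] / -11625 = +0.01935
∂h/∂y = [(-150)·(-0.6) − (-15)·(-2.8)] / -11625 = -0.004129
Flow direction (−∇h) has components (-0.01935 E, +0.004129 N).
Azimuth = atan2(E, N) = atan2(-0.01935, +0.004129) = 282.0° ≈ 282°.

282°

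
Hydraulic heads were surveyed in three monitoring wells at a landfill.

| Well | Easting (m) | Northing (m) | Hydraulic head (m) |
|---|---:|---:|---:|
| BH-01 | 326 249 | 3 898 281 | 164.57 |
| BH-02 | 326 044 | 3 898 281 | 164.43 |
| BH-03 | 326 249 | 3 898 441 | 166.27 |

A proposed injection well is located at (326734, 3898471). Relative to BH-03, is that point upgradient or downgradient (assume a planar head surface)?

upgradient

∂h/∂x = (164.43 − 164.57) / (326044 − 326249) = +0.0006829
∂h/∂y = (166.27 − 164.57) / (3898441 − 3898281) = +0.01063
Head at (326734, 3898471) = 164.57 + (+0.0006829)·(485) + (+0.01063)·(190) = 166.92 m.
That is higher than the 166.27 m at BH-03, so the point is upgradient.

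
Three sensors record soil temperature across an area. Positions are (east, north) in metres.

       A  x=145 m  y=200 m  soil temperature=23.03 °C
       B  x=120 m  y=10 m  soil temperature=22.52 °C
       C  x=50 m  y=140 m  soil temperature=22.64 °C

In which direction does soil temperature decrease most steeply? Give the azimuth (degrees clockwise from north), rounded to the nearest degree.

228°

Three-point gradient (reference A): Δ to B = (-25, -190, -0.51), Δ to C = (-95, -60, -0.39).
∂T/∂x = +0.002628, ∂T/∂y = +0.002338 (det = -16550).
Steepest decrease is along −∇f: components (-0.002628 E, -0.002338 N).
Azimuth = atan2(-0.002628, -0.002338) = 228.3° ≈ 228°.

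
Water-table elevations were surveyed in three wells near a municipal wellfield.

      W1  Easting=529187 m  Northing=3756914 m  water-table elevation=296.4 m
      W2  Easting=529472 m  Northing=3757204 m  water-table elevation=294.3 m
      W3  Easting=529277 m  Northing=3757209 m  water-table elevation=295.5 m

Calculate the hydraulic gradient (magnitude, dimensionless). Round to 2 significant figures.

Taking W1 as reference: W2−W1 = (285, 290, -2.1); W3−W1 = (90, 295, -0.9).
Determinant of the coordinate differences = 285·295 − 90·290 = 57975.
∂h/∂x = [(-2.1)·295 − (-0.9)·290] / 57975 = -0.006184
∂h/∂y = [285·(-0.9) − 90·(-2.1)] / 57975 = -0.001164
|∇h| = √(-0.006184² + -0.001164²) = 0.006293

0.0063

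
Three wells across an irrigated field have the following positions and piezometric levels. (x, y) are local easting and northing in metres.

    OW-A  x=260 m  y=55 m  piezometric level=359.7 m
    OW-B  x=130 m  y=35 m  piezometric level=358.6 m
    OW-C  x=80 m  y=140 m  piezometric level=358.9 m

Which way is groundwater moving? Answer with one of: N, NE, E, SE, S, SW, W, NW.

With h = a·x + b·y + c and OW-A as origin, the differences give:
  (-130)·a + (-20)·b = -1.1
  (-180)·a + 85·b = -0.8
Eliminate b (×85 and ×(-20), subtract): -14650·a = -109.50 → a = ∂h/∂x = +0.007474
Back-substitute: b = ∂h/∂y = +0.006416.
Flow = −∇h = (-0.007474 east, -0.006416 north), which points southwest.

SW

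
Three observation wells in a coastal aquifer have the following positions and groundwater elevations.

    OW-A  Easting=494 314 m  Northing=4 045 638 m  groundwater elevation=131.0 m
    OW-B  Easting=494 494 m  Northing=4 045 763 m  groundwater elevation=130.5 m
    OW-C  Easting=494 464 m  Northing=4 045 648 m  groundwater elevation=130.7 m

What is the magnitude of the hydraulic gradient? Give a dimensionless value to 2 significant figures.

With h = a·x + b·y + c and OW-A as origin, the differences give:
  180·a + 125·b = -0.5
  150·a + 10·b = -0.3
Eliminate b (×10 and ×125, subtract): -16950·a = 32.50 → a = ∂h/∂x = -0.001917
Back-substitute: b = ∂h/∂y = -0.001239.
|∇h| = √(-0.001917² + -0.001239²) = 0.002283

0.0023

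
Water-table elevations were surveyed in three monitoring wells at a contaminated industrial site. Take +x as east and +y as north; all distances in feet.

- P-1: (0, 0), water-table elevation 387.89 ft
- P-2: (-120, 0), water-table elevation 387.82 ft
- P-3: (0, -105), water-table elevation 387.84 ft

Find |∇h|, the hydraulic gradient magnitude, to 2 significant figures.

∂h/∂x = (387.82 − 387.89) / (-120 − 0) = +0.0005833
∂h/∂y = (387.84 − 387.89) / (-105 − 0) = +0.0004762
|∇h| = √(0.0005833² + 0.0004762²) = 0.000753

0.00075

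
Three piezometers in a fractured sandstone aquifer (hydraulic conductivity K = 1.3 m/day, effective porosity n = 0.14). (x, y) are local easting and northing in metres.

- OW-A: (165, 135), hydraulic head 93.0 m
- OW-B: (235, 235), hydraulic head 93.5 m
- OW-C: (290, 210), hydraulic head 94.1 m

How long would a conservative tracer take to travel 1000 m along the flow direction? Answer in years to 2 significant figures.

Three-point gradient (reference OW-A): Δ to OW-B = (70, 100, +0.5), Δ to OW-C = (125, 75, +1.1).
∂h/∂x = +0.010000, ∂h/∂y = -0.002000 (det = -7250).
|∇h| = √(0.010000² + -0.002000²) = 0.0102
Seepage velocity v = K·i/n = 1.3 × 0.0102 / 0.14 = 0.09471 m/day.
t = 1000 / 0.09471 = 1.056e+04 days = 28.9 years.

29 years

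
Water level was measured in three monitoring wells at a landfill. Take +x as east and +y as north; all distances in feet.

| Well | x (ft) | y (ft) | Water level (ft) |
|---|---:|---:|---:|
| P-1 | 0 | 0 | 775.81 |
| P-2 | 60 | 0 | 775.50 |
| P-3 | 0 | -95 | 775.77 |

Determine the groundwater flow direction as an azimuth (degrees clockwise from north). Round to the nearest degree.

∂h/∂x = (775.50 − 775.81) / (60 − 0) = -0.005167
∂h/∂y = (775.77 − 775.81) / (-95 − 0) = +0.0004211
Flow direction (−∇h) has components (+0.005167 E, -0.0004211 N).
Azimuth = atan2(E, N) = atan2(+0.005167, -0.0004211) = 94.7° ≈ 095°.

095°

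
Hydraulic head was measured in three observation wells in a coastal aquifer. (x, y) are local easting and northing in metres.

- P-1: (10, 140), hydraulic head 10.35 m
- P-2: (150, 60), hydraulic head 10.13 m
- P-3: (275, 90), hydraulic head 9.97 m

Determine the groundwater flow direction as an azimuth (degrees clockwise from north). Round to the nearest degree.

105°

Differences from P-1: to P-2 (Δx, Δy, Δh) = (140, -80, -0.22); to P-3 = (265, -50, -0.38).
Determinant of the coordinate differences = 140·(-50) − 265·(-80) = 14200.
∂h/∂x = [(-0.22)·(-50) − (-0.38)·(-80)] / 14200 = -0.001366
∂h/∂y = [140·(-0.38) − 265·(-0.22)] / 14200 = +0.0003592
Flow direction (−∇h) has components (+0.001366 E, -0.0003592 N).
Azimuth = atan2(E, N) = atan2(+0.001366, -0.0003592) = 104.7° ≈ 105°.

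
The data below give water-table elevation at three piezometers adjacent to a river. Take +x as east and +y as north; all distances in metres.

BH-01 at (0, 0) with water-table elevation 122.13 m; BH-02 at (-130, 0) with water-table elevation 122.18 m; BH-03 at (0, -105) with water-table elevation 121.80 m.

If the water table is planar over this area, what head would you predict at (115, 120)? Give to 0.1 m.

122.5 m

∂h/∂x = (122.18 − 122.13) / (-130 − 0) = -0.0003846
∂h/∂y = (121.80 − 122.13) / (-105 − 0) = +0.003143
h(115, 120) = 122.13 + (-0.0003846)·(115) + (+0.003143)·(120) = 122.13 -0.044 +0.377 = 122.463 m.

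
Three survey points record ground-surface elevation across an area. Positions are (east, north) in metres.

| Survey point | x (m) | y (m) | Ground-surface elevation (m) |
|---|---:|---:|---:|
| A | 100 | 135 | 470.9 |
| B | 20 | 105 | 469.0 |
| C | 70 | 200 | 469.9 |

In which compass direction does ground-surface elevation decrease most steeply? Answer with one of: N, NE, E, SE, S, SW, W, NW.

Taking A as reference: B−A = (-80, -30, -1.9); C−A = (-30, 65, -1.0).
Determinant of the coordinate differences = (-80)·65 − (-30)·(-30) = -6100.
∂z/∂x = [(-1.9)·65 − (-1.0)·(-30)] / -6100 = +0.02516
∂z/∂y = [(-80)·(-1.0) − (-30)·(-1.9)] / -6100 = -0.003770
Steepest decrease is along −∇f = (-0.02516 E, +0.003770 N) → west.

W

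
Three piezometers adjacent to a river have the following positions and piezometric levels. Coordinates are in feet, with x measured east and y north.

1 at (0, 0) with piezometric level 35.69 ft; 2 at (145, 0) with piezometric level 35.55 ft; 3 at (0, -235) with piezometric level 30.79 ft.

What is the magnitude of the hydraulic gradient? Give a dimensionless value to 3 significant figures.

∂h/∂x = (35.55 − 35.69) / (145 − 0) = -0.0009655
∂h/∂y = (30.79 − 35.69) / (-235 − 0) = +0.02085
|∇h| = √(-0.0009655² + 0.02085²) = 0.02087

0.0209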